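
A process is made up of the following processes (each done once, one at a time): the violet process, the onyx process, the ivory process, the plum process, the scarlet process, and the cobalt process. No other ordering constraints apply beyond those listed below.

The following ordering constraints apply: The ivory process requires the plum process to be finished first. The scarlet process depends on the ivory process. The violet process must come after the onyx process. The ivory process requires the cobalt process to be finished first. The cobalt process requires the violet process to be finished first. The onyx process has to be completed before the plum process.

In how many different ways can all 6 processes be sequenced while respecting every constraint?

The onyx process is the only process with nothing required before it, so every ordering starts there.
Counting all ways to extend the partial order to a total order gives 3.

3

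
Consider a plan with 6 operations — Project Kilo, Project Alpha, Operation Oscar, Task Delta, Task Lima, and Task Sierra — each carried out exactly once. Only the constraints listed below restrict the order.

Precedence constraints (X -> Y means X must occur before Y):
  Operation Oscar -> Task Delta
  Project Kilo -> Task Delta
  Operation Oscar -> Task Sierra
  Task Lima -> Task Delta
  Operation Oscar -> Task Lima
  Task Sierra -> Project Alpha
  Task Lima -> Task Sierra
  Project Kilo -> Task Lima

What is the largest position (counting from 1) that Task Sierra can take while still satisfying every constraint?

5

The only operation forced after Task Sierra (directly or by a chain) is Project Alpha.
So at least 1 operation follows Task Sierra, putting Task Sierra no later than position 5. That position is achievable by scheduling everything else first.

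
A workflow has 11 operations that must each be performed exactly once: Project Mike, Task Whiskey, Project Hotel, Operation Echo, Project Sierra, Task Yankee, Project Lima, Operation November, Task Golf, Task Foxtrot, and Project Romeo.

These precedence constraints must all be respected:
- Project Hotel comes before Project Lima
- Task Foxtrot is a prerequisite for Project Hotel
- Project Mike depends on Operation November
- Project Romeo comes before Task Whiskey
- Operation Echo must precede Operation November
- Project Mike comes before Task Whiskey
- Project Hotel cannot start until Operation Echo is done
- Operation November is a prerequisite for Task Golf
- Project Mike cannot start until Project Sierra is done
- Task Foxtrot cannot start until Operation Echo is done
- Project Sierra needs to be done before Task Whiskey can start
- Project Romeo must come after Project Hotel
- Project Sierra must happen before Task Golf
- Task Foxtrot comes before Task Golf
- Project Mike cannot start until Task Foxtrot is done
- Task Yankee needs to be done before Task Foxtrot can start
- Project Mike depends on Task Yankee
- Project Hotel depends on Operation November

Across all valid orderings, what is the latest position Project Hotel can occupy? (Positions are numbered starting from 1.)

The operations that are forced after Project Hotel, directly or by a chain of constraints, are Task Whiskey, Project Lima, Project Romeo. That's 3 operations.
So at least 3 operations follow Project Hotel, putting Project Hotel no later than position 8. That position is achievable by scheduling everything else first.

8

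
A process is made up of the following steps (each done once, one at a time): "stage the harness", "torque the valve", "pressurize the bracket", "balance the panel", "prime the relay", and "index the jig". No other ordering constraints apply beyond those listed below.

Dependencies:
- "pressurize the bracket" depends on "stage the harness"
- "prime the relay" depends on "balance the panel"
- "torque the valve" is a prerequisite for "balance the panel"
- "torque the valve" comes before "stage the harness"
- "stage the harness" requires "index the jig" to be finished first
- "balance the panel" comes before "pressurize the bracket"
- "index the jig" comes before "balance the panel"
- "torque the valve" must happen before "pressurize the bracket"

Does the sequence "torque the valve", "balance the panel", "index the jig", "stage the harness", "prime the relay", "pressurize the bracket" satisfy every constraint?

Here "index the jig" comes after "balance the panel".
That contradicts the constraint that "index the jig" must precede "balance the panel".

No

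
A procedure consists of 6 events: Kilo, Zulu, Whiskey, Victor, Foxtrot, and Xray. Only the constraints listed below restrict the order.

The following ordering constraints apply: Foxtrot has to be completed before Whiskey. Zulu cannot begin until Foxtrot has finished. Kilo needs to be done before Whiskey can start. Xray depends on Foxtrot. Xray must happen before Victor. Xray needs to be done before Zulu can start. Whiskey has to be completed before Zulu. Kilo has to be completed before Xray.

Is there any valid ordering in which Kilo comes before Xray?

Yes

Kilo is actually forced before Xray by the constraints, so certainly some valid ordering has Kilo first.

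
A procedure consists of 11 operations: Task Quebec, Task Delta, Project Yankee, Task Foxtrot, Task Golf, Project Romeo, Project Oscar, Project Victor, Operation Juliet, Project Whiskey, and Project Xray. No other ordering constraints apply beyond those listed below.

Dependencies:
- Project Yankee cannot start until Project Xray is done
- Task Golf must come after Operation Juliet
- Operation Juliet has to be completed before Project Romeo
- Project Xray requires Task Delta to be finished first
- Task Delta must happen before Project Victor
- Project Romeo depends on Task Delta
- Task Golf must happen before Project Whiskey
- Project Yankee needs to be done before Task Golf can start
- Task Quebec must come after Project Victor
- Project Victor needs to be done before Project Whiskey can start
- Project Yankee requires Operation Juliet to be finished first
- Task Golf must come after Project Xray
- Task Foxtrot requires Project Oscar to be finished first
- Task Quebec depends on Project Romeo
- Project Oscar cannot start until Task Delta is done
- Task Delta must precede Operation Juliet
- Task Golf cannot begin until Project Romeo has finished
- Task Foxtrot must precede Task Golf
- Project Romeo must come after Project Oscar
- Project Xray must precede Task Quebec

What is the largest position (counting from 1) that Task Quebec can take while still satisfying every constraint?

11

No constraint forces any operation after Task Quebec, so it can be placed last, in position 11.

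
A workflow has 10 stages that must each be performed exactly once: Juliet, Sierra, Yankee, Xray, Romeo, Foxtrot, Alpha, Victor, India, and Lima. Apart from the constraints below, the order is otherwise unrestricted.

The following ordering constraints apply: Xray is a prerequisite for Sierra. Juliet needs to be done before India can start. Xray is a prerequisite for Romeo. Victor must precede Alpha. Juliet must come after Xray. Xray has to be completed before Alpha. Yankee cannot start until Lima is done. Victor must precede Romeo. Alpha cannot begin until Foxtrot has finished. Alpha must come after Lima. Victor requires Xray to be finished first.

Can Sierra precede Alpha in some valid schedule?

Yes

Nothing in the constraints forces Alpha before Sierra — there is no chain from Alpha to Sierra.
That means at least one valid schedule has Sierra before Alpha.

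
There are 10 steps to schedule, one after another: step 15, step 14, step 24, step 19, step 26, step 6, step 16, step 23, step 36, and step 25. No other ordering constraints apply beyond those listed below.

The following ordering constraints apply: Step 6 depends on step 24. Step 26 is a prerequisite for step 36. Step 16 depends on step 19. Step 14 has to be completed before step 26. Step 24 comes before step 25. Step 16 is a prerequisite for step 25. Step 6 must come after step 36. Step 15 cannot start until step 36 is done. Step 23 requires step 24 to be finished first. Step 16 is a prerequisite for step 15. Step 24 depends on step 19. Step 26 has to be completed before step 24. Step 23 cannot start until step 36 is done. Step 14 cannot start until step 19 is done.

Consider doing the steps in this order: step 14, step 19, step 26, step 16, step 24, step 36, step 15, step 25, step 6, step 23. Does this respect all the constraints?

No

Here step 19 comes after step 14.
That contradicts the constraint that step 19 must precede step 14.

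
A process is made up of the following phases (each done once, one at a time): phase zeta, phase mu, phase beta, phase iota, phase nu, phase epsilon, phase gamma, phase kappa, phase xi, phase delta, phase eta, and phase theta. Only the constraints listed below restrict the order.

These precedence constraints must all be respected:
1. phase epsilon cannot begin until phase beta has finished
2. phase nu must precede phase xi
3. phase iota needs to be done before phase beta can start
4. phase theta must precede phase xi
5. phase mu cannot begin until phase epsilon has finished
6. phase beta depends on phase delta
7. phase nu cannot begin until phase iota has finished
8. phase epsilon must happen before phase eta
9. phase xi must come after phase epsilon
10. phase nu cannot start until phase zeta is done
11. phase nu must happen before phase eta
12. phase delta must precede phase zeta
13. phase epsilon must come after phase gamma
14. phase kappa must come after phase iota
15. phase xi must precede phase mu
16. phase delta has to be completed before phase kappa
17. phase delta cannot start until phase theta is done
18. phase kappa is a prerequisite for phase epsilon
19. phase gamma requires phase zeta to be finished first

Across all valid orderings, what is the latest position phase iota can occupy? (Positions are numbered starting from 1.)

5

Following every chain forward from phase iota, the phases that must come later are phase mu, phase beta, phase nu, phase epsilon, phase kappa, phase xi, phase eta — 7 of them.
With 7 mandatory successors out of 12 phases total, the latest slot for phase iota is 12−7 = 5, and it's reachable by doing all non-successors before phase iota.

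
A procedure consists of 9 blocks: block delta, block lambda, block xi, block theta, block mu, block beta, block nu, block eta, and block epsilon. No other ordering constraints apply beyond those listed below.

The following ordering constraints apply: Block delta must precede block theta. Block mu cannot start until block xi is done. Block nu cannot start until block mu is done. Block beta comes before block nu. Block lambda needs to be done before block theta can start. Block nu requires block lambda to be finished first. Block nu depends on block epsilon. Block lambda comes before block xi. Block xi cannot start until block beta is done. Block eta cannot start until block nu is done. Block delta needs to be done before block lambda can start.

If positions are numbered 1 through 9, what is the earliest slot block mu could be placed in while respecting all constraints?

5

Every block that must precede block mu has to come before it. Tracing all chains that end at block mu, those blocks are: block delta, block lambda, block xi, block beta — 4 in total.
With 4 mandatory predecessors, the earliest block mu can sit is position 4+1 = 5, and placing just those 4 first achieves it.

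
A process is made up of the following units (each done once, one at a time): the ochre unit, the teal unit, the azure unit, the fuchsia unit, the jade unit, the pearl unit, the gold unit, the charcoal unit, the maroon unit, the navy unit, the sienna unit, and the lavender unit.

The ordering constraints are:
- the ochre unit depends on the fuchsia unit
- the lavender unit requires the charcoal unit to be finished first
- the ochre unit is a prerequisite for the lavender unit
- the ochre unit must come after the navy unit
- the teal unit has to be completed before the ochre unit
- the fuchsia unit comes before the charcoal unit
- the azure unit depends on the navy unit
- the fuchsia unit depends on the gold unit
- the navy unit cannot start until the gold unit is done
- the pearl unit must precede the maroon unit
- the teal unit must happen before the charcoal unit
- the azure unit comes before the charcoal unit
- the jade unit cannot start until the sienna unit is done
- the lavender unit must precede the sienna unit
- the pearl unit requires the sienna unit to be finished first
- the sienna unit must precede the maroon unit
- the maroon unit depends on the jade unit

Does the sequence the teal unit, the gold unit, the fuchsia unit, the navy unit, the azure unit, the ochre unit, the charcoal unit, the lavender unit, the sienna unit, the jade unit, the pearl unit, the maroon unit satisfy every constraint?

Checking each listed constraint against this order: for instance, the teal unit is in position 1 and the charcoal unit in position 7, so that constraint holds — and the remaining constraints check out the same way.

Yes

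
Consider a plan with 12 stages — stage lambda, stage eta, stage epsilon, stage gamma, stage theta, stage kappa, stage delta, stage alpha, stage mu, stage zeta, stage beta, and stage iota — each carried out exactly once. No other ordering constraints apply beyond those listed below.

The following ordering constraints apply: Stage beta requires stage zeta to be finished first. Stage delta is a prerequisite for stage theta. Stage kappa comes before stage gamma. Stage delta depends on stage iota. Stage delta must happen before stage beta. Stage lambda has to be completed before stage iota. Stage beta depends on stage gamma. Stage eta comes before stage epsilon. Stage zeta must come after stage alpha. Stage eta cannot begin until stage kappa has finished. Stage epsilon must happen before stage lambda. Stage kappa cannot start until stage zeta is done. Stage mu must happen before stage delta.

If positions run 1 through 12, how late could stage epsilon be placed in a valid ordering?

7

Every stage that must follow stage epsilon has to come after it. Tracing all chains starting from stage epsilon, those stages are: stage lambda, stage theta, stage delta, stage beta, stage iota — 5 in total.
So at least 5 stages follow stage epsilon, putting stage epsilon no later than position 7. That position is achievable by scheduling everything else first.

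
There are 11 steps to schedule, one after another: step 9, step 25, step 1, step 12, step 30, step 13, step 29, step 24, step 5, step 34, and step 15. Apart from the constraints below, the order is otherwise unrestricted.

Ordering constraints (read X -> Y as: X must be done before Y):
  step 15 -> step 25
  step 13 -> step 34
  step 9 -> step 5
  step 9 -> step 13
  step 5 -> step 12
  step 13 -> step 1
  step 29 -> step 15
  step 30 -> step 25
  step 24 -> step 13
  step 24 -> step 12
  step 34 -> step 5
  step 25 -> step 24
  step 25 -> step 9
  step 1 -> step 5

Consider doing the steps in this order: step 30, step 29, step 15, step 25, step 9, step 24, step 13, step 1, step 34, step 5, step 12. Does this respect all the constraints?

Yes

Every stated constraint is respected: step 24 sits at position 6, ahead of step 12 at position 11, and each of the other listed pairs likewise has the predecessor earlier in the sequence.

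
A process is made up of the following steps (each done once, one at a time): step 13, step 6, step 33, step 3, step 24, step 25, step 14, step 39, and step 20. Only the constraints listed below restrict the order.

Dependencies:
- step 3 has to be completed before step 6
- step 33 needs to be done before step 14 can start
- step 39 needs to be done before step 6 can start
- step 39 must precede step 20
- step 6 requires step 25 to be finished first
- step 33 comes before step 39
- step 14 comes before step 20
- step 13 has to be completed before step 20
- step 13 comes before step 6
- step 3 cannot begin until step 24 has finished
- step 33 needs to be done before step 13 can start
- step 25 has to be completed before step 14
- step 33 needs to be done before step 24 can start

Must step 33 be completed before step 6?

Chaining the stated constraints: step 33 → step 13 → step 6.
Hence step 33 necessarily comes before step 6.

Yes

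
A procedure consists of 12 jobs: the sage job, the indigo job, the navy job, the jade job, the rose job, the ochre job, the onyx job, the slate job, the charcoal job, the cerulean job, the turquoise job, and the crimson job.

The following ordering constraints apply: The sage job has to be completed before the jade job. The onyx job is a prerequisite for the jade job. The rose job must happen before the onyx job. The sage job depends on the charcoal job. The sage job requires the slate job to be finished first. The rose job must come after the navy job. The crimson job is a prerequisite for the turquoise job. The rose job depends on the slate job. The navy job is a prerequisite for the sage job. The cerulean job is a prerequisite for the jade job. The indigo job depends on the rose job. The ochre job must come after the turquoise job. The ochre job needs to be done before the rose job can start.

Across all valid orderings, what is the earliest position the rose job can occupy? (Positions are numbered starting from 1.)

6

The jobs that are forced before the rose job, directly or transitively, are the navy job, the ochre job, the slate job, the turquoise job, the crimson job. That's 5 jobs.
So at minimum 5 jobs come before the rose job, putting the rose job no earlier than position 6. That position is achievable by scheduling exactly those predecessors first.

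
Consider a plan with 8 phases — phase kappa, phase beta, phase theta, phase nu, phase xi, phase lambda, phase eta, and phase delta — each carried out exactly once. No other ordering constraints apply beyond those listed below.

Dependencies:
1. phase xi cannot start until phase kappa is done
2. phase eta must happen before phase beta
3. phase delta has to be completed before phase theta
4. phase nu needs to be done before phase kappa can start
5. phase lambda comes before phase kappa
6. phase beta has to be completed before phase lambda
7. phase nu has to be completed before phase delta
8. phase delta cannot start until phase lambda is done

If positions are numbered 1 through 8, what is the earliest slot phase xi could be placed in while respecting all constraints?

6

Working backwards through the constraints from phase xi, its full set of required predecessors is phase kappa, phase beta, phase nu, phase lambda, phase eta — 5 of them.
So at minimum 5 phases come before phase xi, putting phase xi no earlier than position 6. That position is achievable by scheduling exactly those predecessors first.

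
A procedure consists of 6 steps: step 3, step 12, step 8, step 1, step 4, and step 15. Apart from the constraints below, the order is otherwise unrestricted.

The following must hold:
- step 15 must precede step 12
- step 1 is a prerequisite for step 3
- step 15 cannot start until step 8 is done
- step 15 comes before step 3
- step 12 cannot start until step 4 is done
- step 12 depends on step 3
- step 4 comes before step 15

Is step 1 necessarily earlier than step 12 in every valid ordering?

Yes

Tracing the constraints gives a chain: step 1 → step 3 → step 12.
That forces step 1 before step 12 in every valid schedule.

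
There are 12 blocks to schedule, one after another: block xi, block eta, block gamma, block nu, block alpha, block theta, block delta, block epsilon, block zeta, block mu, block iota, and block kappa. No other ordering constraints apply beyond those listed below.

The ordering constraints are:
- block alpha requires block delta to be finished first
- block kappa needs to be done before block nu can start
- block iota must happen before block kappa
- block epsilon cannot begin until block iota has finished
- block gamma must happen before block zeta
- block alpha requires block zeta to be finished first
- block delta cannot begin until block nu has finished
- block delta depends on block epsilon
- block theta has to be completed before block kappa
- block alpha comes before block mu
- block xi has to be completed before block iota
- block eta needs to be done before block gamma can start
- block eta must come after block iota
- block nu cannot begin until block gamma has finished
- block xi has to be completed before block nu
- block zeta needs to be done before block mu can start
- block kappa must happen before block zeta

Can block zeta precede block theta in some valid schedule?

There is a dependency chain block theta → block kappa → block zeta, so block zeta always comes after block theta.
So no valid ordering can have block zeta before block theta.

No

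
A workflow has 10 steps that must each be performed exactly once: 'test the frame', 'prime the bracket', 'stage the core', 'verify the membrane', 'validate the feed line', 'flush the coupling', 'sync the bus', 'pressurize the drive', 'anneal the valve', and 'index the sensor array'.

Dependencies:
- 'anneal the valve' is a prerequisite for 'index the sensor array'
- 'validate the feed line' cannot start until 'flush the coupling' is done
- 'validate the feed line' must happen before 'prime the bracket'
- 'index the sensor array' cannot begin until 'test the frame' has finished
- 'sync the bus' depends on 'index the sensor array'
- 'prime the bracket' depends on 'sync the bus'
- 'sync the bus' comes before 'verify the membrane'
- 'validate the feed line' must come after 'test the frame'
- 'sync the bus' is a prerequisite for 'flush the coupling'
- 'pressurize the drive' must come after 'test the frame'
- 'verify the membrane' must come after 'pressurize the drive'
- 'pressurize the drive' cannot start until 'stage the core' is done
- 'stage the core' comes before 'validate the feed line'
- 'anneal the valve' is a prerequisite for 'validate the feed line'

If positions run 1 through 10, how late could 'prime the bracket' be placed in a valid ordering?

10

Nothing depends on 'prime the bracket', so it can be the final step, position 10.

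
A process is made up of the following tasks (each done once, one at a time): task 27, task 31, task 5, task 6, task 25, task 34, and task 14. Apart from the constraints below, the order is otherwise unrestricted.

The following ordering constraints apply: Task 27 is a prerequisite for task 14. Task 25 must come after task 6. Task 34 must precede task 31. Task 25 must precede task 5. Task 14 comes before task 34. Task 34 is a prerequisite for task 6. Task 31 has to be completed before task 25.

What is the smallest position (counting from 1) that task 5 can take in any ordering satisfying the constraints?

7

Every task that must precede task 5 has to come before it. Tracing all chains that end at task 5, those tasks are: task 27, task 31, task 6, task 25, task 34, task 14 — 6 in total.
So at minimum 6 tasks come before task 5, putting task 5 no earlier than position 7. That position is achievable by scheduling exactly those predecessors first.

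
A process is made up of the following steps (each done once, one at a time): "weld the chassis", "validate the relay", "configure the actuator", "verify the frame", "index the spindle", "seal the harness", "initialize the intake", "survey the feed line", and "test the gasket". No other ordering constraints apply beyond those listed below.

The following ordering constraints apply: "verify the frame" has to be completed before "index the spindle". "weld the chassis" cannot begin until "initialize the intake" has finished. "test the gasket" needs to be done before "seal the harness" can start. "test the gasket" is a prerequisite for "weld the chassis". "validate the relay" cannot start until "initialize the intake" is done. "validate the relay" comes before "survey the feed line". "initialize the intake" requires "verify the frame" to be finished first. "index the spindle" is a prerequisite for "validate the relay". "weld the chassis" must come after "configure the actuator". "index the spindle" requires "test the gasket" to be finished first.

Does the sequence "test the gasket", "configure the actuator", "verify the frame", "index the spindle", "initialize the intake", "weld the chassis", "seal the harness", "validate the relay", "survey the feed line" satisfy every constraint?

Every stated constraint is respected: "test the gasket" sits at position 1, ahead of "seal the harness" at position 7, and each of the other listed pairs likewise has the predecessor earlier in the sequence.

Yes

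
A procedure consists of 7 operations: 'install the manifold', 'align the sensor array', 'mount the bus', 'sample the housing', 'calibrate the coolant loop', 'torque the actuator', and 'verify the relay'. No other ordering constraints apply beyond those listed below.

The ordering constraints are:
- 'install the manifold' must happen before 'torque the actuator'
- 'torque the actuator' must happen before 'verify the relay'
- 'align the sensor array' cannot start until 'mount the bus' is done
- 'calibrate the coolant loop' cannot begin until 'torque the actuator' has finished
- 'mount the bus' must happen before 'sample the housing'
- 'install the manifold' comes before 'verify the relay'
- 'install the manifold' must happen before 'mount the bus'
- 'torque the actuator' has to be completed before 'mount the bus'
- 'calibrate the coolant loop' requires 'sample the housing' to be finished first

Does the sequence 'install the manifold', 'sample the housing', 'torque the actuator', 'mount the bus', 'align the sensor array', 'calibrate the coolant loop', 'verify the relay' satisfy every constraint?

The sequence places 'sample the housing' ahead of 'mount the bus'.
Since 'mount the bus' is required before 'sample the housing', the ordering is invalid.

No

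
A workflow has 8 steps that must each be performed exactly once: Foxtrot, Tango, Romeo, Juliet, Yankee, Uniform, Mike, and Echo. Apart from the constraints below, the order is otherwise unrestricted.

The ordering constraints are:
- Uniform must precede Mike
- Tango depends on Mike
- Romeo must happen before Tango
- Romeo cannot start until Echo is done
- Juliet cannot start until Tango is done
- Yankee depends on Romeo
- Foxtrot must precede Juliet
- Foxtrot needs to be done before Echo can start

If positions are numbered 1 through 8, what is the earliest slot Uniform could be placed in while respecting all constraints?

No constraint forces any other step before Uniform, so it can be placed first.

1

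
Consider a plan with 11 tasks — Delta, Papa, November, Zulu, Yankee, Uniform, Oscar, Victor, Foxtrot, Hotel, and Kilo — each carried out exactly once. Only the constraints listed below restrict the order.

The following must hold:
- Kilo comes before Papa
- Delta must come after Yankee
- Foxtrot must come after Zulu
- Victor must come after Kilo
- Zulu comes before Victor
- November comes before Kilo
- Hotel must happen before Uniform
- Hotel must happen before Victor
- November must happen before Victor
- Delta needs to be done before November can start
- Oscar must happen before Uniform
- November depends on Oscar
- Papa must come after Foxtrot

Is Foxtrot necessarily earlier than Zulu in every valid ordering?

In fact the dependencies run the other way: Zulu → Foxtrot.
So Foxtrot never precedes Zulu.

No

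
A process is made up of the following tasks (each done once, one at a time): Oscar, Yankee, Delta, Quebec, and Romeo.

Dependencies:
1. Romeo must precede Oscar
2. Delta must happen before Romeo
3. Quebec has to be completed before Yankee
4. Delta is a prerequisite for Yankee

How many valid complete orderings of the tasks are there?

2 tasks have no prerequisites (Delta, Quebec), so any of them could come first.
Enumerating by repeatedly choosing an available task (one whose prerequisites are all placed) gives 9 distinct complete orderings.

9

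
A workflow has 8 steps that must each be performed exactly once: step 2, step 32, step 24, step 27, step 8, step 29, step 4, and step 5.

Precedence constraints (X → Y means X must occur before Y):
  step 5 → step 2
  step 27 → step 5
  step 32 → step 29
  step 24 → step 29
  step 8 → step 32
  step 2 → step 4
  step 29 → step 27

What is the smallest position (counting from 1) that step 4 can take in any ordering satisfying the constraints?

The steps that are forced before step 4, directly or transitively, are step 2, step 32, step 24, step 27, step 8, step 29, step 5. That's 7 steps.
So at minimum 7 steps come before step 4, putting step 4 no earlier than position 8. That position is achievable by scheduling exactly those predecessors first.

8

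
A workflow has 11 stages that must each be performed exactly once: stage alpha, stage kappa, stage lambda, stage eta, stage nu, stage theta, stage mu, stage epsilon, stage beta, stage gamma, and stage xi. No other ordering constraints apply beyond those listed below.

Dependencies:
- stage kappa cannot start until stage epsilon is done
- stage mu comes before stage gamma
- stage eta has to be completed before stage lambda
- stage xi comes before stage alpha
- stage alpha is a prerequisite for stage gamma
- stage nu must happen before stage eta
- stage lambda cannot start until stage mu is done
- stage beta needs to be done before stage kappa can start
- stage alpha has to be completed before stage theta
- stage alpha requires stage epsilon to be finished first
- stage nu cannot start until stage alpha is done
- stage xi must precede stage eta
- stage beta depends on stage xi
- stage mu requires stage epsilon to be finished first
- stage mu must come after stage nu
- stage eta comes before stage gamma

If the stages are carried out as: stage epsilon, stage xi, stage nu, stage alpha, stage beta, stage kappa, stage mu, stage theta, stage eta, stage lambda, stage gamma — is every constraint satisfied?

Here stage alpha comes after stage nu.
Since stage alpha is required before stage nu, the ordering is invalid.

No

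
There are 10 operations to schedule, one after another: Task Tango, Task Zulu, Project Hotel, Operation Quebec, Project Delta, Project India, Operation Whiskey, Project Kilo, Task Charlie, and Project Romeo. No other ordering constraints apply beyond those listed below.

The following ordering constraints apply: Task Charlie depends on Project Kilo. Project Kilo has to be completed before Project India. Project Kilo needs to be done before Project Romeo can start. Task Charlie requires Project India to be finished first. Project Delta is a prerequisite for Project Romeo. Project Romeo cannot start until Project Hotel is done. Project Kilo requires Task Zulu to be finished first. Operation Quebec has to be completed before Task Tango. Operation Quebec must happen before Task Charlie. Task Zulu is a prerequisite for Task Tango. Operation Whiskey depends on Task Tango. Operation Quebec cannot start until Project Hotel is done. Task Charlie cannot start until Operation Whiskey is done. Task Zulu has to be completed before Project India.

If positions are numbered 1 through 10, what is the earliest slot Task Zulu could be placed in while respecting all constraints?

Nothing is required before Task Zulu; it can be the very first operation.

1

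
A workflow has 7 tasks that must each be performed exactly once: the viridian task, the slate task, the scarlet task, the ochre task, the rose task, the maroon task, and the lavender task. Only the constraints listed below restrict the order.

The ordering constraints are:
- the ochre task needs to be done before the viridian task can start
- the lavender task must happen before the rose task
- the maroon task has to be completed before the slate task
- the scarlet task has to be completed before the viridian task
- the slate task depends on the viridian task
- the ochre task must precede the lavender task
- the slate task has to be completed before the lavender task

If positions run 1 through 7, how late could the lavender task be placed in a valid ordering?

6

The only task forced after the lavender task (directly or by a chain) is the rose task.
So at least 1 task follows the lavender task, putting the lavender task no later than position 6. That position is achievable by scheduling everything else first.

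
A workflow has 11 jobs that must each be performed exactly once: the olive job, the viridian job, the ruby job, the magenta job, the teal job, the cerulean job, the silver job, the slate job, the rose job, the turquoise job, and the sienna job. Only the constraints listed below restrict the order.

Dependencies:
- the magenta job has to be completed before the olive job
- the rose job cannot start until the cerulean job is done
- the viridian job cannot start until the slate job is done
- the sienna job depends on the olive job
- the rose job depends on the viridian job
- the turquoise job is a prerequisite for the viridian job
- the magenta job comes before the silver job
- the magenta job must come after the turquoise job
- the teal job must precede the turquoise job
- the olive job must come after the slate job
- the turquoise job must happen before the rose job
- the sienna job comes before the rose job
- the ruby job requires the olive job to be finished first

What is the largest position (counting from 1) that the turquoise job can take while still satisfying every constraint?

Every job that must follow the turquoise job has to come after it. Tracing all chains starting from the turquoise job, those jobs are: the olive job, the viridian job, the ruby job, the magenta job, the silver job, the rose job, the sienna job — 7 in total.
So at least 7 jobs follow the turquoise job, putting the turquoise job no later than position 4. That position is achievable by scheduling everything else first.

4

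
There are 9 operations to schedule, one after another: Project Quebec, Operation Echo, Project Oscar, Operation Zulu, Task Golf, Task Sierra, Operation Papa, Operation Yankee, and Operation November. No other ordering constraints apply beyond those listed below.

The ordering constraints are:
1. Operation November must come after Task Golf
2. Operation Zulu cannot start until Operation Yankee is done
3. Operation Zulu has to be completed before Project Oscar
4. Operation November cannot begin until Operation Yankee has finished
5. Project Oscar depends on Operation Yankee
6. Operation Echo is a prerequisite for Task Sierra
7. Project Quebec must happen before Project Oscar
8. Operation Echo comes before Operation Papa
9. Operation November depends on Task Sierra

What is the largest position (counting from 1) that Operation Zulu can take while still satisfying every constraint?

The only operation forced after Operation Zulu (directly or by a chain) is Project Oscar.
With 1 mandatory successor out of 9 operations total, the latest slot for Operation Zulu is 9−1 = 8, and it's reachable by doing all non-successors before Operation Zulu.

8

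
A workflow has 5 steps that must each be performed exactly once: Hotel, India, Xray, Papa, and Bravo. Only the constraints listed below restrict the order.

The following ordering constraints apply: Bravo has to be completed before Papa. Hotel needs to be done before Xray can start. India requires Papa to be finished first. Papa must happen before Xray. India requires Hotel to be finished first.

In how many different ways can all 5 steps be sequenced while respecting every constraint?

The steps with no prerequisites are Hotel, Bravo; any of them can be placed first.
Systematically extending each partial ordering one step at a time and counting, there are 6 complete orderings.

6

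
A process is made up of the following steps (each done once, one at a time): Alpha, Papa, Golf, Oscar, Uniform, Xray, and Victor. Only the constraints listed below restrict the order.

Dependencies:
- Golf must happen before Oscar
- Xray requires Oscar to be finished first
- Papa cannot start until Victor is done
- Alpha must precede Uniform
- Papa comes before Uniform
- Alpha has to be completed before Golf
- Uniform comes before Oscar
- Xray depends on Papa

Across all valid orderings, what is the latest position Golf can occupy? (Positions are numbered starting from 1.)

Following every chain forward from Golf, the steps that must come later are Oscar, Xray — 2 of them.
So at least 2 steps follow Golf, putting Golf no later than position 5. That position is achievable by scheduling everything else first.

5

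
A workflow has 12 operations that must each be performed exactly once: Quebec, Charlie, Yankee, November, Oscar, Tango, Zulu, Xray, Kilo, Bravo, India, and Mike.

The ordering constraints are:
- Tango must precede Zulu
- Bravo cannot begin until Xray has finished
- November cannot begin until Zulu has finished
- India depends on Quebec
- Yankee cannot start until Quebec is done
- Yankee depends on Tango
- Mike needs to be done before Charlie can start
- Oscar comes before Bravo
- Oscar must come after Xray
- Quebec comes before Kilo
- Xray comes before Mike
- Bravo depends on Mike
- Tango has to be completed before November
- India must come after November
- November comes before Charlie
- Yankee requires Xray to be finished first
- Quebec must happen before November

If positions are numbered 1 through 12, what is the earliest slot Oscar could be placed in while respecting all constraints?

Working backwards through the constraints from Oscar, its only required predecessor is Xray.
So at minimum 1 operation comes before Oscar, putting Oscar no earlier than position 2. That position is achievable by scheduling exactly that predecessor first.

2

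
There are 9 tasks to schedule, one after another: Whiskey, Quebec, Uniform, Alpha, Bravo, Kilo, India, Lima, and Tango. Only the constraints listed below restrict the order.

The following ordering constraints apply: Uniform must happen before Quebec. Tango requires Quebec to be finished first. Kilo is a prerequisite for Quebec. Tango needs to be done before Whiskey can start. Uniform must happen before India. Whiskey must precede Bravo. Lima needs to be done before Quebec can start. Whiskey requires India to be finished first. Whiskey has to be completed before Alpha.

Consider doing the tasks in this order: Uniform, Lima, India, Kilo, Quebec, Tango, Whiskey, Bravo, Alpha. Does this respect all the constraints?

Checking each listed constraint against this order: for instance, India is in position 3 and Whiskey in position 7, so that constraint holds — and the remaining constraints check out the same way.

Yes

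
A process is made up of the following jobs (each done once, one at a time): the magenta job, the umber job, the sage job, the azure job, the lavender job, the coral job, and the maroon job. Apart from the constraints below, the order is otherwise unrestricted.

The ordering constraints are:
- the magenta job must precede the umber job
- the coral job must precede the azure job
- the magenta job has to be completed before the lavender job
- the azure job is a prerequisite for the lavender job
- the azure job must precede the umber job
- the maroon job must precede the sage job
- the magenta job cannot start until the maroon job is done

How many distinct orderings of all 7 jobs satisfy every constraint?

64

2 jobs have no prerequisites (the coral job, the maroon job), so any of them could come first.
Counting all ways to extend the partial order to a total order gives 64.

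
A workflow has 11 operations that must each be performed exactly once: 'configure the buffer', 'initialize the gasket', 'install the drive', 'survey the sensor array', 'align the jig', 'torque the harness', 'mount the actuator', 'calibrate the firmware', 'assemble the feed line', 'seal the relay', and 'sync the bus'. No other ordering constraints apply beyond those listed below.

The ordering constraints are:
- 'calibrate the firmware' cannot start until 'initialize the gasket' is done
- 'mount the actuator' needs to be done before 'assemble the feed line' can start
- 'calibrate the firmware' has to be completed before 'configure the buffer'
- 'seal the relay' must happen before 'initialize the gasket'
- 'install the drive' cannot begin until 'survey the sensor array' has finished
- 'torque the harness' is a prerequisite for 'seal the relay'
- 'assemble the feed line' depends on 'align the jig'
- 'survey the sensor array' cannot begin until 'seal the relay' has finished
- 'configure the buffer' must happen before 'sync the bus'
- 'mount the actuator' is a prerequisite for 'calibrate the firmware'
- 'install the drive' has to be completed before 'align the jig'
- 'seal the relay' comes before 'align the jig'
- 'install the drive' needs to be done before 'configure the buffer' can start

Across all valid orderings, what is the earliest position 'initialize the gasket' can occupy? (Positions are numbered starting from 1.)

Working backwards through the constraints from 'initialize the gasket', its full set of required predecessors is 'torque the harness', 'seal the relay' — 2 of them.
So at minimum 2 operations come before 'initialize the gasket', putting 'initialize the gasket' no earlier than position 3. That position is achievable by scheduling exactly those predecessors first.

3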